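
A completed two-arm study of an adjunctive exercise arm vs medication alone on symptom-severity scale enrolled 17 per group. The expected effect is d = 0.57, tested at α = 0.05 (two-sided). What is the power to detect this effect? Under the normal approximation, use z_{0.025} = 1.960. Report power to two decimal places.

For two equal groups, power = Φ(d·√(n/2) − z_{α/2}).
d·√(n/2) = 0.57 × √(17/2) = 0.57 × 2.915 = 1.662.
z_β = 1.662 − 1.960 = -0.298.
Power = Φ(-0.298) = 0.383.

power ≈ 0.38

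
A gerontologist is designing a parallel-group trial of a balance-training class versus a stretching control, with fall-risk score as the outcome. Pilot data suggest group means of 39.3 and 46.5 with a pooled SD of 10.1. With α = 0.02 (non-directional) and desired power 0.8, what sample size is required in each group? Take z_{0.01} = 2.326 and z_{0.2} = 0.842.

n = 40 per group

Cohen's d = |M₁ − M₂| / SD_pooled = |39.3 − 46.5| / 10.1 = 7.2 / 10.1 = 0.713.
For two independent groups with equal n: n = 2·((z_{α/2} + z_β) / d)².
z_{α/2} + z_β = 2.326 + 0.842 = 3.168.
n = 2 × (3.168 / 0.713)² = 2 × 4.443² = 2 × 19.74 = 39.5.
Round up to the next whole participant.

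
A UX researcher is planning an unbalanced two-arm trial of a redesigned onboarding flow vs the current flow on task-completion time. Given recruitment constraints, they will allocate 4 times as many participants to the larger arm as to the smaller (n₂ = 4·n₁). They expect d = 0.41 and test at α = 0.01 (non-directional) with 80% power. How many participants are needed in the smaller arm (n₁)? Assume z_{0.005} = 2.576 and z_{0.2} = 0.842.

With allocation ratio k = n₂/n₁ = 4, Var(x̄₁−x̄₂) = σ²(1/n₁ + 1/(k·n₁)) = σ²·(k+1)/(k·n₁).
So n₁ = (1 + 1/k)·((z_{α/2} + z_β)/d)² = 1.250 × (3.418/0.41)².
n₁ = 1.250 × 69.50 = 86.9.
Round up: n₁ = 87, giving n₂ = 4 × 87 = 348.

n₁ = 87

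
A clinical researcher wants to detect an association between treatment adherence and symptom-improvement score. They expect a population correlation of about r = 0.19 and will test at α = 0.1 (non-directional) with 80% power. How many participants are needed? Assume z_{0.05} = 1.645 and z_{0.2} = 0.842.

Fisher's z: C = ½·ln((1+r)/(1−r)) = ½·ln(1.4691) = 0.1923.
n = ((z_{α/2} + z_β)/C)² + 3.
(1.645 + 0.842) / 0.1923 = 2.487 / 0.1923 = 12.933.
n = 12.933² + 3 = 167.26 + 3 = 170.3.
Round up.

n = 171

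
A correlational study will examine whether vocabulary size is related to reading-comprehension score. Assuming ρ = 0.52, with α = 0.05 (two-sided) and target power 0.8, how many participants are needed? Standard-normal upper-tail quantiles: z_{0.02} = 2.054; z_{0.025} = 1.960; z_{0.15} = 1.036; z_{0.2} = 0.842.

Fisher's z: C = ½·ln((1+r)/(1−r)) = ½·ln(3.1667) = 0.5763.
n = ((z_{α/2} + z_β)/C)² + 3.
(1.960 + 0.842) / 0.5763 = 2.802 / 0.5763 = 4.862.
n = 4.862² + 3 = 23.64 + 3 = 26.6.
Round up.

n = 27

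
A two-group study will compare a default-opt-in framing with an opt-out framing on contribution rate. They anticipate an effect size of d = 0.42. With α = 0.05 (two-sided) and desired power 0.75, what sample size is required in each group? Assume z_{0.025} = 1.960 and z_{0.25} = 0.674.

For two independent groups with equal n: n = 2·((z_{α/2} + z_β) / d)².
z_{α/2} + z_β = 1.960 + 0.674 = 2.634.
n = 2 × (2.634 / 0.42)² = 2 × 6.271² = 2 × 39.33 = 78.7.
Round up to the next whole participant.

n = 79 per group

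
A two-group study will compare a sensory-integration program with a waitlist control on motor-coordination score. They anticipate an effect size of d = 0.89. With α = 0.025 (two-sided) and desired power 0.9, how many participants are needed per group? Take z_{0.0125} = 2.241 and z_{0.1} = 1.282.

n = 32 per group

For two independent groups with equal n: n = 2·((z_{α/2} + z_β) / d)².
z_{α/2} + z_β = 2.241 + 1.282 = 3.523.
n = 2 × (3.523 / 0.89)² = 2 × 3.958² = 2 × 15.67 = 31.3.
Round up to the next whole participant.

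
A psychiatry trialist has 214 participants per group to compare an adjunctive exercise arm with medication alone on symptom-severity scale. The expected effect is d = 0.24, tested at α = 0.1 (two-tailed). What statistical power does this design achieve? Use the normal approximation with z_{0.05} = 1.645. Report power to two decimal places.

For two equal groups, power = Φ(d·√(n/2) − z_{α/2}).
d·√(n/2) = 0.24 × √(214/2) = 0.24 × 10.344 = 2.483.
z_β = 2.483 − 1.645 = 0.838.
Power = Φ(0.838) = 0.799.

power ≈ 0.80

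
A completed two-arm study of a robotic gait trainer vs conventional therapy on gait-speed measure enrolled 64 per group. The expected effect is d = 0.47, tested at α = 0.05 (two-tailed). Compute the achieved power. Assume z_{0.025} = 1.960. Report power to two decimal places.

power ≈ 0.76

For two equal groups, power = Φ(d·√(n/2) − z_{α/2}).
d·√(n/2) = 0.47 × √(64/2) = 0.47 × 5.657 = 2.659.
z_β = 2.659 − 1.960 = 0.699.
Power = Φ(0.699) = 0.758.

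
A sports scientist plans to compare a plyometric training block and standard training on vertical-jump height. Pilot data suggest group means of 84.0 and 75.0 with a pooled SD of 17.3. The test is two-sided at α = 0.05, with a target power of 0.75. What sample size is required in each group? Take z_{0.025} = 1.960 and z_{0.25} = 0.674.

Cohen's d = |M₁ − M₂| / SD_pooled = |84.0 − 75.0| / 17.3 = 9.0 / 17.3 = 0.520.
For two independent groups with equal n: n = 2·((z_{α/2} + z_β) / d)².
z_{α/2} + z_β = 1.960 + 0.674 = 2.634.
n = 2 × (2.634 / 0.520)² = 2 × 5.065² = 2 × 25.66 = 51.3.
Round up to the next whole participant.

n = 52 per group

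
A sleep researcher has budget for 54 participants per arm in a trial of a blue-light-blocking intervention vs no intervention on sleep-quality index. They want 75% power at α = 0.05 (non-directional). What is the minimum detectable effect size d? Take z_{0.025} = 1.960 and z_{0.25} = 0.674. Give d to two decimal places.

For two independent groups of n = 54 each: d_min = (z_{α/2} + z_β)·√(2/n).
z-sum = 1.960 + 0.674 = 2.634.
d_min = 2.634 × √(2/54) = 2.634 × 0.1925 = 0.507.

d_min ≈ 0.51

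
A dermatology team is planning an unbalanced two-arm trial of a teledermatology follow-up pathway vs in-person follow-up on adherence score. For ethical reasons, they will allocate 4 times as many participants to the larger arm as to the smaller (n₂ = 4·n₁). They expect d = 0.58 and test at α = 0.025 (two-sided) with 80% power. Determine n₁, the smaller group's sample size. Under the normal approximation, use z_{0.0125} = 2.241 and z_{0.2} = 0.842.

With allocation ratio k = n₂/n₁ = 4, Var(x̄₁−x̄₂) = σ²(1/n₁ + 1/(k·n₁)) = σ²·(k+1)/(k·n₁).
So n₁ = (1 + 1/k)·((z_{α/2} + z_β)/d)² = 1.250 × (3.083/0.58)².
n₁ = 1.250 × 28.25 = 35.3.
Round up: n₁ = 36, giving n₂ = 4 × 36 = 144.

n₁ = 36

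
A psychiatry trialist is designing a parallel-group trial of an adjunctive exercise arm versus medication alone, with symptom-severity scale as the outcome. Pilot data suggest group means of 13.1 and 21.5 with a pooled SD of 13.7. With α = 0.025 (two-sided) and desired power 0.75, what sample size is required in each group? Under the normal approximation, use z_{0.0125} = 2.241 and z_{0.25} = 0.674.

Cohen's d = |M₁ − M₂| / SD_pooled = |13.1 − 21.5| / 13.7 = 8.4 / 13.7 = 0.613.
For two independent groups with equal n: n = 2·((z_{α/2} + z_β) / d)².
z_{α/2} + z_β = 2.241 + 0.674 = 2.915.
n = 2 × (2.915 / 0.613)² = 2 × 4.755² = 2 × 22.61 = 45.2.
Round up to the next whole participant.

n = 46 per group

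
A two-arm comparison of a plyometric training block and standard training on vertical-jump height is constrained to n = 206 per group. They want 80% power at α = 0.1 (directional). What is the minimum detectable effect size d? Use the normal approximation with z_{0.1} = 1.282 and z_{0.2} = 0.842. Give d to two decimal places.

d_min ≈ 0.21

For two independent groups of n = 206 each: d_min = (z_{α} + z_β)·√(2/n).
z-sum = 1.282 + 0.842 = 2.124.
d_min = 2.124 × √(2/206) = 2.124 × 0.0985 = 0.209.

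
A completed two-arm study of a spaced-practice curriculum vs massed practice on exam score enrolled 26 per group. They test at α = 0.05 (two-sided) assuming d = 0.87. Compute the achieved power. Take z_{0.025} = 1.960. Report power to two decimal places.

For two equal groups, power = Φ(d·√(n/2) − z_{α/2}).
d·√(n/2) = 0.87 × √(26/2) = 0.87 × 3.606 = 3.137.
z_β = 3.137 − 1.960 = 1.177.
Power = Φ(1.177) = 0.880.

power ≈ 0.88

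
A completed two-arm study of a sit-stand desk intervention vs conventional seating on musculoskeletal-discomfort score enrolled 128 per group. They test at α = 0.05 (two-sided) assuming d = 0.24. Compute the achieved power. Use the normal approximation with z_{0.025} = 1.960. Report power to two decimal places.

For two equal groups, power = Φ(d·√(n/2) − z_{α/2}).
d·√(n/2) = 0.24 × √(128/2) = 0.24 × 8.000 = 1.920.
z_β = 1.920 − 1.960 = -0.040.
Power = Φ(-0.040) = 0.484.

power ≈ 0.48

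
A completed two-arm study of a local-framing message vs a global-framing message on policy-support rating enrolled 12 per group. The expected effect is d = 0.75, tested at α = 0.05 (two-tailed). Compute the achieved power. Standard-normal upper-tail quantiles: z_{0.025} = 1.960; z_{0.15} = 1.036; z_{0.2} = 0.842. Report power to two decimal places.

For two equal groups, power = Φ(d·√(n/2) − z_{α/2}).
d·√(n/2) = 0.75 × √(12/2) = 0.75 × 2.449 = 1.837.
z_β = 1.837 − 1.960 = -0.123.
Power = Φ(-0.123) = 0.451.

power ≈ 0.45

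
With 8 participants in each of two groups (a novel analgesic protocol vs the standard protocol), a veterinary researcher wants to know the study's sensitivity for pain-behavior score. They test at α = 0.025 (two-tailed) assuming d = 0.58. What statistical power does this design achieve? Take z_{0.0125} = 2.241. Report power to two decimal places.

For two equal groups, power = Φ(d·√(n/2) − z_{α/2}).
d·√(n/2) = 0.58 × √(8/2) = 0.58 × 2.000 = 1.160.
z_β = 1.160 − 2.241 = -1.081.
Power = Φ(-1.081) = 0.140.

power ≈ 0.14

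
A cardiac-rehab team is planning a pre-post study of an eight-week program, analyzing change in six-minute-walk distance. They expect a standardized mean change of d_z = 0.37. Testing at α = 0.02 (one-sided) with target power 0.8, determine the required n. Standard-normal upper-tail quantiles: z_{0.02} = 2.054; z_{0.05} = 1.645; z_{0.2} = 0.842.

n = 62 pairs

For a paired (one-sample on differences) test: n = ((z_{α} + z_β) / d)².
z_{α} + z_β = 2.054 + 0.842 = 2.896.
n = (2.896 / 0.37)² = 7.827² = 61.26.
Round up.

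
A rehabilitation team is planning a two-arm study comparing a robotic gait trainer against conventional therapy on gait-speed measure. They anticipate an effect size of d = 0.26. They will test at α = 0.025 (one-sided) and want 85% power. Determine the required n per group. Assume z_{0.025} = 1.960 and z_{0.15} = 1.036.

n = 266 per group

For two independent groups with equal n: n = 2·((z_{α} + z_β) / d)².
z_{α} + z_β = 1.960 + 1.036 = 2.996.
n = 2 × (2.996 / 0.26)² = 2 × 11.523² = 2 × 132.78 = 265.6.
Round up to the next whole participant.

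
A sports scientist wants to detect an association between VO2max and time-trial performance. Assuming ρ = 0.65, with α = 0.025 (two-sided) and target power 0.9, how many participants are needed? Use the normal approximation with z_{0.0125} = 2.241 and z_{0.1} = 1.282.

Fisher's z: C = ½·ln((1+r)/(1−r)) = ½·ln(4.7143) = 0.7753.
n = ((z_{α/2} + z_β)/C)² + 3.
(2.241 + 1.282) / 0.7753 = 3.523 / 0.7753 = 4.544.
n = 4.544² + 3 = 20.65 + 3 = 23.6.
Round up.

n = 24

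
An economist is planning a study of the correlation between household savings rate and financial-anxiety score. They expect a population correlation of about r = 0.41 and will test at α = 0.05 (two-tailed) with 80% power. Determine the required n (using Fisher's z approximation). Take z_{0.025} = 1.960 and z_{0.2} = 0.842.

Fisher's z: C = ½·ln((1+r)/(1−r)) = ½·ln(2.3898) = 0.4356.
n = ((z_{α/2} + z_β)/C)² + 3.
(1.960 + 0.842) / 0.4356 = 2.802 / 0.4356 = 6.433.
n = 6.433² + 3 = 41.38 + 3 = 44.4.
Round up.

n = 45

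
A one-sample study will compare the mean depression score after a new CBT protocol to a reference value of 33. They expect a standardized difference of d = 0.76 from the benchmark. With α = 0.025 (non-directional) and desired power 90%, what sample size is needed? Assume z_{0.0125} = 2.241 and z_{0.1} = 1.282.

n = 22

For a one-sample test: n = ((z_{α/2} + z_β) / d)².
z_{α/2} + z_β = 2.241 + 1.282 = 3.523.
n = (3.523 / 0.76)² = 4.636² = 21.49.
Round up.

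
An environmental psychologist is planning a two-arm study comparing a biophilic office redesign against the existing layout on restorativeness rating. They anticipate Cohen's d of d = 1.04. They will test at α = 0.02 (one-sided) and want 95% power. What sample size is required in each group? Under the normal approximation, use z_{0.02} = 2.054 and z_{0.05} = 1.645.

For two independent groups with equal n: n = 2·((z_{α} + z_β) / d)².
z_{α} + z_β = 2.054 + 1.645 = 3.699.
n = 2 × (3.699 / 1.04)² = 2 × 3.557² = 2 × 12.65 = 25.3.
Round up to the next whole participant.

n = 26 per group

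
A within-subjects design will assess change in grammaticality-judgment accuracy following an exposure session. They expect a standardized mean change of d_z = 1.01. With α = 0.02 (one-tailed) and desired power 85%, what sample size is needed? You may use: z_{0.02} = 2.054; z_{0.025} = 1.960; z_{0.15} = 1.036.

For a paired (one-sample on differences) test: n = ((z_{α} + z_β) / d)².
z_{α} + z_β = 2.054 + 1.036 = 3.090.
n = (3.090 / 1.01)² = 3.059² = 9.36.
Round up.

n = 10 pairs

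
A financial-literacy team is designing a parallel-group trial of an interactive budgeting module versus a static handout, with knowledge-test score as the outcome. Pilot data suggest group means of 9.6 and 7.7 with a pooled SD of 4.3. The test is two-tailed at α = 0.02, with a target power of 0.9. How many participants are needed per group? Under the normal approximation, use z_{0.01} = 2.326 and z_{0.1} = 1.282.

Cohen's d = |M₁ − M₂| / SD_pooled = |9.6 − 7.7| / 4.3 = 1.9 / 4.3 = 0.442.
For two independent groups with equal n: n = 2·((z_{α/2} + z_β) / d)².
z_{α/2} + z_β = 2.326 + 1.282 = 3.608.
n = 2 × (3.608 / 0.442)² = 2 × 8.163² = 2 × 66.63 = 133.3.
Round up to the next whole participant.

n = 134 per group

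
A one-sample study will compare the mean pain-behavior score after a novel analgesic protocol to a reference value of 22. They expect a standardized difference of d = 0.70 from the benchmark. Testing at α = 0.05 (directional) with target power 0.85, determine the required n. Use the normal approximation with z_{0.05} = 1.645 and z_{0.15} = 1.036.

n = 15

For a one-sample test: n = ((z_{α} + z_β) / d)².
z_{α} + z_β = 1.645 + 1.036 = 2.681.
n = (2.681 / 0.70)² = 3.830² = 14.67.
Round up.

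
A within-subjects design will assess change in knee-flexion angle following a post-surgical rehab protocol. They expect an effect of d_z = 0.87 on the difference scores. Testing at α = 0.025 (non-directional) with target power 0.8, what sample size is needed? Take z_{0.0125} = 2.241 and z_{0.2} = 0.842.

n = 13 pairs

For a paired (one-sample on differences) test: n = ((z_{α/2} + z_β) / d)².
z_{α/2} + z_β = 2.241 + 0.842 = 3.083.
n = (3.083 / 0.87)² = 3.544² = 12.56.
Round up.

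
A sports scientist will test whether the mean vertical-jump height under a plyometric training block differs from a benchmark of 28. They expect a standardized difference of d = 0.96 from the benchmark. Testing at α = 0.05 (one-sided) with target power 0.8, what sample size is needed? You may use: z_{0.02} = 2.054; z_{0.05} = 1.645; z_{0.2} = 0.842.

For a one-sample test: n = ((z_{α} + z_β) / d)².
z_{α} + z_β = 1.645 + 0.842 = 2.487.
n = (2.487 / 0.96)² = 2.591² = 6.71.
Round up.

n = 7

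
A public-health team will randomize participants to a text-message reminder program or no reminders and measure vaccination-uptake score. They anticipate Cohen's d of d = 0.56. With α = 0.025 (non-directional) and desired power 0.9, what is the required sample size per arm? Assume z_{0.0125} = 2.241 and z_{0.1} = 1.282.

n = 80 per group

For two independent groups with equal n: n = 2·((z_{α/2} + z_β) / d)².
z_{α/2} + z_β = 2.241 + 1.282 = 3.523.
n = 2 × (3.523 / 0.56)² = 2 × 6.291² = 2 × 39.58 = 79.2.
Round up to the next whole participant.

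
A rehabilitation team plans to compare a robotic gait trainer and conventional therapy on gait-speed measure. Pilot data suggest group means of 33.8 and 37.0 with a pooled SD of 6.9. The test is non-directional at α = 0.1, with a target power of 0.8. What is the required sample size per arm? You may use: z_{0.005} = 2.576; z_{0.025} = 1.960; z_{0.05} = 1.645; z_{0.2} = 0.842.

Cohen's d = |M₁ − M₂| / SD_pooled = |33.8 − 37.0| / 6.9 = 3.2 / 6.9 = 0.464.
For two independent groups with equal n: n = 2·((z_{α/2} + z_β) / d)².
z_{α/2} + z_β = 1.645 + 0.842 = 2.487.
n = 2 × (2.487 / 0.464)² = 2 × 5.360² = 2 × 28.73 = 57.5.
Round up to the next whole participant.

n = 58 per group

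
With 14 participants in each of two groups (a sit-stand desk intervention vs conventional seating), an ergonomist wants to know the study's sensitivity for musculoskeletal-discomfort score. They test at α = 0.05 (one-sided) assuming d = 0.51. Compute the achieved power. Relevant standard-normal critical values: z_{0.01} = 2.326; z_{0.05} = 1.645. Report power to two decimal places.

For two equal groups, power = Φ(d·√(n/2) − z_{α}).
d·√(n/2) = 0.51 × √(14/2) = 0.51 × 2.646 = 1.349.
z_β = 1.349 − 1.645 = -0.296.
Power = Φ(-0.296) = 0.384.

power ≈ 0.38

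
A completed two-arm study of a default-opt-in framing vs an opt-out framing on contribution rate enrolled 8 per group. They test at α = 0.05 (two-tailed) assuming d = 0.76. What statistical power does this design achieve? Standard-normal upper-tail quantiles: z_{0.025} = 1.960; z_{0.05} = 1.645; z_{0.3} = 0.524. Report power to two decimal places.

For two equal groups, power = Φ(d·√(n/2) − z_{α/2}).
d·√(n/2) = 0.76 × √(8/2) = 0.76 × 2.000 = 1.520.
z_β = 1.520 − 1.960 = -0.440.
Power = Φ(-0.440) = 0.330.

power ≈ 0.33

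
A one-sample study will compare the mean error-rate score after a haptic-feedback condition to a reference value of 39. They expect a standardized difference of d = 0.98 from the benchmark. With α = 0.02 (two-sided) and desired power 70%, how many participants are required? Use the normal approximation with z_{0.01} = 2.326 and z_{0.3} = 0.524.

For a one-sample test: n = ((z_{α/2} + z_β) / d)².
z_{α/2} + z_β = 2.326 + 0.524 = 2.850.
n = (2.850 / 0.98)² = 2.908² = 8.46.
Round up.

n = 9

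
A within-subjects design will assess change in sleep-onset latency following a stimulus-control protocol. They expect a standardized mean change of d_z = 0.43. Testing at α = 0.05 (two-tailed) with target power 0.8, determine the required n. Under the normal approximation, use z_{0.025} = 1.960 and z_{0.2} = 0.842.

n = 43 pairs

For a paired (one-sample on differences) test: n = ((z_{α/2} + z_β) / d)².
z_{α/2} + z_β = 1.960 + 0.842 = 2.802.
n = (2.802 / 0.43)² = 6.516² = 42.46.
Round up.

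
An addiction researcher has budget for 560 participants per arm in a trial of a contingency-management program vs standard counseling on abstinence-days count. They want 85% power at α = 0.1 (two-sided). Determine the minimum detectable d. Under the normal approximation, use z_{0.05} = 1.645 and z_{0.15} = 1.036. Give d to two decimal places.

For two independent groups of n = 560 each: d_min = (z_{α/2} + z_β)·√(2/n).
z-sum = 1.645 + 1.036 = 2.681.
d_min = 2.681 × √(2/560) = 2.681 × 0.0598 = 0.160.

d_min ≈ 0.16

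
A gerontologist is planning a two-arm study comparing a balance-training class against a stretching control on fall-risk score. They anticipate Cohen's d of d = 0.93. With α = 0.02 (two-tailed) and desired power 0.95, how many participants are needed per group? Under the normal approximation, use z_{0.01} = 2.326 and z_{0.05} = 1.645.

For two independent groups with equal n: n = 2·((z_{α/2} + z_β) / d)².
z_{α/2} + z_β = 2.326 + 1.645 = 3.971.
n = 2 × (3.971 / 0.93)² = 2 × 4.270² = 2 × 18.23 = 36.5.
Round up to the next whole participant.

n = 37 per group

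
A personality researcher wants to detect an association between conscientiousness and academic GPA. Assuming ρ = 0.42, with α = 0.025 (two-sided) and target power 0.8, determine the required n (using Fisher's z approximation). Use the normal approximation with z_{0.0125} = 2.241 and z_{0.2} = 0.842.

n = 51

Fisher's z: C = ½·ln((1+r)/(1−r)) = ½·ln(2.4483) = 0.4477.
n = ((z_{α/2} + z_β)/C)² + 3.
(2.241 + 0.842) / 0.4477 = 3.083 / 0.4477 = 6.886.
n = 6.886² + 3 = 47.42 + 3 = 50.4.
Round up.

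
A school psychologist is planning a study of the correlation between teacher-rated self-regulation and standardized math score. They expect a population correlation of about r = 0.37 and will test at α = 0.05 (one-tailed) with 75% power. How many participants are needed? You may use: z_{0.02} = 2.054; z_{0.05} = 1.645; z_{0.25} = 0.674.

Fisher's z: C = ½·ln((1+r)/(1−r)) = ½·ln(2.1746) = 0.3884.
n = ((z_{α} + z_β)/C)² + 3.
(1.645 + 0.674) / 0.3884 = 2.319 / 0.3884 = 5.971.
n = 5.971² + 3 = 35.65 + 3 = 38.6.
Round up.

n = 39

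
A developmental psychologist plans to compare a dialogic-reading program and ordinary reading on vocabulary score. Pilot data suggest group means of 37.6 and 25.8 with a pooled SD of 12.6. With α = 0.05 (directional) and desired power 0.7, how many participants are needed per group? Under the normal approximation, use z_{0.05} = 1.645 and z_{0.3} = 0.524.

n = 11 per group

Cohen's d = |M₁ − M₂| / SD_pooled = |37.6 − 25.8| / 12.6 = 11.8 / 12.6 = 0.937.
For two independent groups with equal n: n = 2·((z_{α} + z_β) / d)².
z_{α} + z_β = 1.645 + 0.524 = 2.169.
n = 2 × (2.169 / 0.937)² = 2 × 2.315² = 2 × 5.36 = 10.7.
Round up to the next whole participant.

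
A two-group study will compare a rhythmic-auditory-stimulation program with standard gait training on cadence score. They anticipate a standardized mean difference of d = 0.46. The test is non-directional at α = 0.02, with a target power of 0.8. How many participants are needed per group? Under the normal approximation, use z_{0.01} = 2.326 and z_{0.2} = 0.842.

For two independent groups with equal n: n = 2·((z_{α/2} + z_β) / d)².
z_{α/2} + z_β = 2.326 + 0.842 = 3.168.
n = 2 × (3.168 / 0.46)² = 2 × 6.887² = 2 × 47.43 = 94.9.
Round up to the next whole participant.

n = 95 per group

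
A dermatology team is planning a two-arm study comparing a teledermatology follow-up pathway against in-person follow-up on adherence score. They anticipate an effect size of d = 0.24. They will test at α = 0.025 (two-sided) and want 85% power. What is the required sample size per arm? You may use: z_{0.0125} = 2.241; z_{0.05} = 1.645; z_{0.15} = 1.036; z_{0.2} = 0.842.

For two independent groups with equal n: n = 2·((z_{α/2} + z_β) / d)².
z_{α/2} + z_β = 2.241 + 1.036 = 3.277.
n = 2 × (3.277 / 0.24)² = 2 × 13.654² = 2 × 186.44 = 372.9.
Round up to the next whole participant.

n = 373 per group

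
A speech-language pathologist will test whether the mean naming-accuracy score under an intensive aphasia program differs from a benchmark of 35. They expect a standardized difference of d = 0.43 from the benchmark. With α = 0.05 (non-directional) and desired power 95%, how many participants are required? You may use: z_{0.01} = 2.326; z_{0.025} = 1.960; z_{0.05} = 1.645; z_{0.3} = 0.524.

For a one-sample test: n = ((z_{α/2} + z_β) / d)².
z_{α/2} + z_β = 1.960 + 1.645 = 3.605.
n = (3.605 / 0.43)² = 8.384² = 70.29.
Round up.

n = 71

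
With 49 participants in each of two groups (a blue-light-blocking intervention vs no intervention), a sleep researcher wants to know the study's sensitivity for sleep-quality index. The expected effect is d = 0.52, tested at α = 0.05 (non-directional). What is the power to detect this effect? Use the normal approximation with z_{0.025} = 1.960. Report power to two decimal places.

For two equal groups, power = Φ(d·√(n/2) − z_{α/2}).
d·√(n/2) = 0.52 × √(49/2) = 0.52 × 4.950 = 2.574.
z_β = 2.574 − 1.960 = 0.614.
Power = Φ(0.614) = 0.730.

power ≈ 0.73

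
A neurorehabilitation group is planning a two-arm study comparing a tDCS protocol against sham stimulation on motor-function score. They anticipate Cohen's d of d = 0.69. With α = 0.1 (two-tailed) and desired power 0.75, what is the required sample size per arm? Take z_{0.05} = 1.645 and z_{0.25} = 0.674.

For two independent groups with equal n: n = 2·((z_{α/2} + z_β) / d)².
z_{α/2} + z_β = 1.645 + 0.674 = 2.319.
n = 2 × (2.319 / 0.69)² = 2 × 3.361² = 2 × 11.30 = 22.6.
Round up to the next whole participant.

n = 23 per group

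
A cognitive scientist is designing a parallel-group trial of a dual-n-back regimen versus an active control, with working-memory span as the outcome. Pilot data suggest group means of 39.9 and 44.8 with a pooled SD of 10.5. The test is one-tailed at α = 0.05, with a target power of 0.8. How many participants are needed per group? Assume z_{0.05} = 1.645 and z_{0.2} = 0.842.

Cohen's d = |M₁ − M₂| / SD_pooled = |39.9 − 44.8| / 10.5 = 4.9 / 10.5 = 0.467.
For two independent groups with equal n: n = 2·((z_{α} + z_β) / d)².
z_{α} + z_β = 1.645 + 0.842 = 2.487.
n = 2 × (2.487 / 0.467)² = 2 × 5.325² = 2 × 28.36 = 56.7.
Round up to the next whole participant.

n = 57 per group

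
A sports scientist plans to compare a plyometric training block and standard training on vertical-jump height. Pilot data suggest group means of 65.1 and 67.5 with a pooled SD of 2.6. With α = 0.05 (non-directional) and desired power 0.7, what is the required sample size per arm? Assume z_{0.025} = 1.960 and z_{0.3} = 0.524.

Cohen's d = |M₁ − M₂| / SD_pooled = |65.1 − 67.5| / 2.6 = 2.4 / 2.6 = 0.923.
For two independent groups with equal n: n = 2·((z_{α/2} + z_β) / d)².
z_{α/2} + z_β = 1.960 + 0.524 = 2.484.
n = 2 × (2.484 / 0.923)² = 2 × 2.691² = 2 × 7.24 = 14.5.
Round up to the next whole participant.

n = 15 per group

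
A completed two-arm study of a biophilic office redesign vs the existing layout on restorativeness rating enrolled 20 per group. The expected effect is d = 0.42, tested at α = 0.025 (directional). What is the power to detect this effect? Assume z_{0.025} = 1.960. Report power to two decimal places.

For two equal groups, power = Φ(d·√(n/2) − z_{α}).
d·√(n/2) = 0.42 × √(20/2) = 0.42 × 3.162 = 1.328.
z_β = 1.328 − 1.960 = -0.632.
Power = Φ(-0.632) = 0.264.

power ≈ 0.26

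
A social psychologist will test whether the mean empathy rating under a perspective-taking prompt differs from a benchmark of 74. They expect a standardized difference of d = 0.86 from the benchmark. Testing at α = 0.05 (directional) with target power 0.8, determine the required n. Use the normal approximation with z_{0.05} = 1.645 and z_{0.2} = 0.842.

For a one-sample test: n = ((z_{α} + z_β) / d)².
z_{α} + z_β = 1.645 + 0.842 = 2.487.
n = (2.487 / 0.86)² = 2.892² = 8.36.
Round up.

n = 9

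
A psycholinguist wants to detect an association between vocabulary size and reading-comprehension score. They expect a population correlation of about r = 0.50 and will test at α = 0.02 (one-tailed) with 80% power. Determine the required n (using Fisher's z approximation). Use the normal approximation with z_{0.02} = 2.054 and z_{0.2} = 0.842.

n = 31

Fisher's z: C = ½·ln((1+r)/(1−r)) = ½·ln(3.0000) = 0.5493.
n = ((z_{α} + z_β)/C)² + 3.
(2.054 + 0.842) / 0.5493 = 2.896 / 0.5493 = 5.272.
n = 5.272² + 3 = 27.80 + 3 = 30.8.
Round up.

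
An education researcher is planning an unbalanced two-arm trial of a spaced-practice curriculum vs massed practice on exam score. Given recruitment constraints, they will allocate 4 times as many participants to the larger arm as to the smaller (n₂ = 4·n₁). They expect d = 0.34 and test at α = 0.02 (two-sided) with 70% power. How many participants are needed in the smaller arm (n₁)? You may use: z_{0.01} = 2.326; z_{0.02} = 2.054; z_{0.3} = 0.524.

n₁ = 88

With allocation ratio k = n₂/n₁ = 4, Var(x̄₁−x̄₂) = σ²(1/n₁ + 1/(k·n₁)) = σ²·(k+1)/(k·n₁).
So n₁ = (1 + 1/k)·((z_{α/2} + z_β)/d)² = 1.250 × (2.850/0.34)².
n₁ = 1.250 × 70.26 = 87.8.
Round up: n₁ = 88, giving n₂ = 4 × 88 = 352.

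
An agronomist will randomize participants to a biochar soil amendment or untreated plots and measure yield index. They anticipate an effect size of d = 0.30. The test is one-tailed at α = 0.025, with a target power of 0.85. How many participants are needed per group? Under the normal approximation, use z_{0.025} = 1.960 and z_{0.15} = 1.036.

n = 200 per group

For two independent groups with equal n: n = 2·((z_{α} + z_β) / d)².
z_{α} + z_β = 1.960 + 1.036 = 2.996.
n = 2 × (2.996 / 0.30)² = 2 × 9.987² = 2 × 99.73 = 199.5.
Round up to the next whole participant.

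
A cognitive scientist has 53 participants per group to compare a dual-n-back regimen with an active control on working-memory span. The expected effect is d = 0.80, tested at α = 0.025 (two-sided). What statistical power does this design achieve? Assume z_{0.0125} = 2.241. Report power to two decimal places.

For two equal groups, power = Φ(d·√(n/2) − z_{α/2}).
d·√(n/2) = 0.80 × √(53/2) = 0.80 × 5.148 = 4.118.
z_β = 4.118 − 2.241 = 1.877.
Power = Φ(1.877) = 0.970.

power ≈ 0.97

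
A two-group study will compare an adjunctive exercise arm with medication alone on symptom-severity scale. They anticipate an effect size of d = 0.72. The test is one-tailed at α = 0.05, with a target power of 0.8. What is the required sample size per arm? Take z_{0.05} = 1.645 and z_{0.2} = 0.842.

For two independent groups with equal n: n = 2·((z_{α} + z_β) / d)².
z_{α} + z_β = 1.645 + 0.842 = 2.487.
n = 2 × (2.487 / 0.72)² = 2 × 3.454² = 2 × 11.93 = 23.9.
Round up to the next whole participant.

n = 24 per group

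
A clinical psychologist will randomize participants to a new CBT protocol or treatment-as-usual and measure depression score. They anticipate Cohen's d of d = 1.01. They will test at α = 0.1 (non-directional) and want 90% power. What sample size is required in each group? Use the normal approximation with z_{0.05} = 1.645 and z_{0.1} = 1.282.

n = 17 per group

For two independent groups with equal n: n = 2·((z_{α/2} + z_β) / d)².
z_{α/2} + z_β = 1.645 + 1.282 = 2.927.
n = 2 × (2.927 / 1.01)² = 2 × 2.898² = 2 × 8.40 = 16.8.
Round up to the next whole participant.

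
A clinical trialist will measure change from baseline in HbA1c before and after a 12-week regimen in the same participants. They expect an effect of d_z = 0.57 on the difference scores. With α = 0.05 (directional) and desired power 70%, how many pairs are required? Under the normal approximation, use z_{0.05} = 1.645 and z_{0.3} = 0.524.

n = 15 pairs

For a paired (one-sample on differences) test: n = ((z_{α} + z_β) / d)².
z_{α} + z_β = 1.645 + 0.524 = 2.169.
n = (2.169 / 0.57)² = 3.805² = 14.48.
Round up.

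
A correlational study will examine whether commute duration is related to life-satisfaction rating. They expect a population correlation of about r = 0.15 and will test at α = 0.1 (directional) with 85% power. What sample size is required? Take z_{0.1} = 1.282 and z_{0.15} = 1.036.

n = 239

Fisher's z: C = ½·ln((1+r)/(1−r)) = ½·ln(1.3529) = 0.1511.
n = ((z_{α} + z_β)/C)² + 3.
(1.282 + 1.036) / 0.1511 = 2.318 / 0.1511 = 15.341.
n = 15.341² + 3 = 235.34 + 3 = 238.3.
Round up.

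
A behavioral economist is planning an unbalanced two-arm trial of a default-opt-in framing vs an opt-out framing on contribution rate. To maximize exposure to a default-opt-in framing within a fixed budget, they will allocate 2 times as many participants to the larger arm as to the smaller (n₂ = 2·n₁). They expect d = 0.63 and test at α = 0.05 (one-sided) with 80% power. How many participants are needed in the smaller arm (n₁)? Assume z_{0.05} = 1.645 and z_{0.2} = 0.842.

n₁ = 24

With allocation ratio k = n₂/n₁ = 2, Var(x̄₁−x̄₂) = σ²(1/n₁ + 1/(k·n₁)) = σ²·(k+1)/(k·n₁).
So n₁ = (1 + 1/k)·((z_{α} + z_β)/d)² = 1.500 × (2.487/0.63)².
n₁ = 1.500 × 15.58 = 23.4.
Round up: n₁ = 24, giving n₂ = 2 × 24 = 48.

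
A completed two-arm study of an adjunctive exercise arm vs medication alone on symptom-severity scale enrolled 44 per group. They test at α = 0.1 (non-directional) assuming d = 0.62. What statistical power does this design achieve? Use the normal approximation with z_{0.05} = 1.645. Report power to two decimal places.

power ≈ 0.90

For two equal groups, power = Φ(d·√(n/2) − z_{α/2}).
d·√(n/2) = 0.62 × √(44/2) = 0.62 × 4.690 = 2.908.
z_β = 2.908 − 1.645 = 1.263.
Power = Φ(1.263) = 0.897.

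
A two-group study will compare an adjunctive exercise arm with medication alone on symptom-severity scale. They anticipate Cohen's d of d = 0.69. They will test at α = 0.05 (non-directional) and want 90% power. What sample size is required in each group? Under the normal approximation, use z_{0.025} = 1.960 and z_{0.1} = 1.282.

n = 45 per group

For two independent groups with equal n: n = 2·((z_{α/2} + z_β) / d)².
z_{α/2} + z_β = 1.960 + 1.282 = 3.242.
n = 2 × (3.242 / 0.69)² = 2 × 4.699² = 2 × 22.08 = 44.2.
Round up to the next whole participant.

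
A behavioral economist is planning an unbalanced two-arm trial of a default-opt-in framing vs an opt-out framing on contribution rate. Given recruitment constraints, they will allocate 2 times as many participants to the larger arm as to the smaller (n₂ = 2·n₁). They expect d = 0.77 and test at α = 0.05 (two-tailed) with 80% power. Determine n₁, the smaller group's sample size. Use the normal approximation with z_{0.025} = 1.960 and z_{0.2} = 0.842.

n₁ = 20

With allocation ratio k = n₂/n₁ = 2, Var(x̄₁−x̄₂) = σ²(1/n₁ + 1/(k·n₁)) = σ²·(k+1)/(k·n₁).
So n₁ = (1 + 1/k)·((z_{α/2} + z_β)/d)² = 1.500 × (2.802/0.77)².
n₁ = 1.500 × 13.24 = 19.9.
Round up: n₁ = 20, giving n₂ = 2 × 20 = 40.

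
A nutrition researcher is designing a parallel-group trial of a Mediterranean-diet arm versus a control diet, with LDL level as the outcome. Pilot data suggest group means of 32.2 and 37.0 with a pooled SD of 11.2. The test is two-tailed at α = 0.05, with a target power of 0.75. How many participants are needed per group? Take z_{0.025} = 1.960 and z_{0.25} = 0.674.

Cohen's d = |M₁ − M₂| / SD_pooled = |32.2 − 37.0| / 11.2 = 4.8 / 11.2 = 0.429.
For two independent groups with equal n: n = 2·((z_{α/2} + z_β) / d)².
z_{α/2} + z_β = 1.960 + 0.674 = 2.634.
n = 2 × (2.634 / 0.429)² = 2 × 6.140² = 2 × 37.70 = 75.4.
Round up to the next whole participant.

n = 76 per group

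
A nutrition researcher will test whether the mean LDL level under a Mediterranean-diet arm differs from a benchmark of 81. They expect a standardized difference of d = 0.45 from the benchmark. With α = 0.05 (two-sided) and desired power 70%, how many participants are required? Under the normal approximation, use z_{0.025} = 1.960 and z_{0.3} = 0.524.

For a one-sample test: n = ((z_{α/2} + z_β) / d)².
z_{α/2} + z_β = 1.960 + 0.524 = 2.484.
n = (2.484 / 0.45)² = 5.520² = 30.47.
Round up.

n = 31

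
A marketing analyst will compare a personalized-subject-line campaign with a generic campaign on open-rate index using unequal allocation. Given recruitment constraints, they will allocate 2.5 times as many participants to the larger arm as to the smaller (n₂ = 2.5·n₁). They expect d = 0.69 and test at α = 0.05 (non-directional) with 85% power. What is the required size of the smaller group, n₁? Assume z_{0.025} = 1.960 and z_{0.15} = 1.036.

With allocation ratio k = n₂/n₁ = 2.5, Var(x̄₁−x̄₂) = σ²(1/n₁ + 1/(k·n₁)) = σ²·(k+1)/(k·n₁).
So n₁ = (1 + 1/k)·((z_{α/2} + z_β)/d)² = 1.400 × (2.996/0.69)².
n₁ = 1.400 × 18.85 = 26.4.
Round up: n₁ = 27, giving n₂ = ⌈2.5 × 27⌉ = ⌈67.5⌉ = 68.

n₁ = 27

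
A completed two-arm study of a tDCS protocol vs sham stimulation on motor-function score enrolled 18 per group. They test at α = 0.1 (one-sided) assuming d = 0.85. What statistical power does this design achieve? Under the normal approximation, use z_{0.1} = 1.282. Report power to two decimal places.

power ≈ 0.90

For two equal groups, power = Φ(d·√(n/2) − z_{α}).
d·√(n/2) = 0.85 × √(18/2) = 0.85 × 3.000 = 2.550.
z_β = 2.550 − 1.282 = 1.268.
Power = Φ(1.268) = 0.898.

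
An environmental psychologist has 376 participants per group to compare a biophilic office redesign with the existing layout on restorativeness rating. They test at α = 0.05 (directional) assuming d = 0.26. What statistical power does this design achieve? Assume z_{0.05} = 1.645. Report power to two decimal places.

power ≈ 0.97

For two equal groups, power = Φ(d·√(n/2) − z_{α}).
d·√(n/2) = 0.26 × √(376/2) = 0.26 × 13.711 = 3.565.
z_β = 3.565 − 1.645 = 1.920.
Power = Φ(1.920) = 0.973.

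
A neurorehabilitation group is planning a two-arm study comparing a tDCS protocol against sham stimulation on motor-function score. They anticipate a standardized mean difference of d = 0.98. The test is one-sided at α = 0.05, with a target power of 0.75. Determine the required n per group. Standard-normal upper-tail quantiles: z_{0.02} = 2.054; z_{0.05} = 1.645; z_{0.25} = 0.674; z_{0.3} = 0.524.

For two independent groups with equal n: n = 2·((z_{α} + z_β) / d)².
z_{α} + z_β = 1.645 + 0.674 = 2.319.
n = 2 × (2.319 / 0.98)² = 2 × 2.366² = 2 × 5.60 = 11.2.
Round up to the next whole participant.

n = 12 per group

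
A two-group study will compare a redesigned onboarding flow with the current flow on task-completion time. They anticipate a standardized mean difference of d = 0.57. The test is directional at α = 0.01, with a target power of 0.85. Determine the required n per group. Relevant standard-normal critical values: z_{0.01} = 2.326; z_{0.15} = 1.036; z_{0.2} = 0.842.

For two independent groups with equal n: n = 2·((z_{α} + z_β) / d)².
z_{α} + z_β = 2.326 + 1.036 = 3.362.
n = 2 × (3.362 / 0.57)² = 2 × 5.898² = 2 × 34.79 = 69.6.
Round up to the next whole participant.

n = 70 per group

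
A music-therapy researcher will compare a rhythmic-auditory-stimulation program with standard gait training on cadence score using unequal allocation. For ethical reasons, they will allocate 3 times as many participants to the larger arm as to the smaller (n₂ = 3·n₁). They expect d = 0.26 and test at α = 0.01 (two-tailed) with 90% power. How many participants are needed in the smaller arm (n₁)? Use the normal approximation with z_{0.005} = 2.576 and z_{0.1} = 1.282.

n₁ = 294

With allocation ratio k = n₂/n₁ = 3, Var(x̄₁−x̄₂) = σ²(1/n₁ + 1/(k·n₁)) = σ²·(k+1)/(k·n₁).
So n₁ = (1 + 1/k)·((z_{α/2} + z_β)/d)² = 1.333 × (3.858/0.26)².
n₁ = 1.333 × 220.18 = 293.6.
Round up: n₁ = 294, giving n₂ = 3 × 294 = 882.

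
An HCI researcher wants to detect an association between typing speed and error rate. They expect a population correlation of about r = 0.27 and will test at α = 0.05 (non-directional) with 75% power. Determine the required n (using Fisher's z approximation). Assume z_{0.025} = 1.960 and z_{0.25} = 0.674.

n = 94

Fisher's z: C = ½·ln((1+r)/(1−r)) = ½·ln(1.7397) = 0.2769.
n = ((z_{α/2} + z_β)/C)² + 3.
(1.960 + 0.674) / 0.2769 = 2.634 / 0.2769 = 9.512.
n = 9.512² + 3 = 90.49 + 3 = 93.5.
Round up.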